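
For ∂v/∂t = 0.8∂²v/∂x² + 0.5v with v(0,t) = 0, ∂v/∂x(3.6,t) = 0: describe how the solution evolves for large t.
v grows unboundedly. Reaction dominates diffusion (r=0.5 > κπ²/(4L²)≈0.15); solution grows exponentially.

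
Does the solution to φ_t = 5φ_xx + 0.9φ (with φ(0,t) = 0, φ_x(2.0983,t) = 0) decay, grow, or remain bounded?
φ → 0. Diffusion dominates reaction (r=0.9 < κπ²/(4L²)≈2.8); solution decays.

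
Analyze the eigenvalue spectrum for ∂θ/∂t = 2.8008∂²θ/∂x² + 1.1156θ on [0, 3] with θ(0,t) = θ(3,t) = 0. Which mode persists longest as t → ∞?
Eigenvalues: λₙ = 2.8008n²π²/3² - 1.1156.
First three modes:
  n=1: λ₁ = 2.8008π²/3² - 1.1156 ≈ 1.956
  n=2: λ₂ = 11.2032π²/3² - 1.1156 ≈ 11.17
  n=3: λ₃ = 25.2072π²/3² - 1.1156 ≈ 26.527
Since 2.8008π²/3² ≈ 3.071 > 1.1156, all λₙ > 0.
The n=1 mode decays slowest → dominates as t → ∞.
Asymptotic: θ ~ c₁ sin(πx/3) e^{-λ₁t} with decay rate λ₁ ≈ 1.956.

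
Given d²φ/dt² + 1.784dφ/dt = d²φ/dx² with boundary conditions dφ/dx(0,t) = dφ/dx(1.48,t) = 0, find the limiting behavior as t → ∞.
φ → constant (steady state). Damping (γ=1.784) dissipates the nonconstant modes; with Neumann BCs the spatial average obeys M''+γM'=0 and tends to a finite limit.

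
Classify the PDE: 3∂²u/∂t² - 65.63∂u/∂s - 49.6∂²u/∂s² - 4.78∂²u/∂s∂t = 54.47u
Rewriting in standard form: -49.6∂²u/∂s² - 4.78∂²u/∂s∂t + 3∂²u/∂t² - 65.63∂u/∂s - 54.47u = 0. A = -49.6, B = -4.78, C = 3. Discriminant B² - 4AC = 618.0484. Since 618.0484 > 0, hyperbolic.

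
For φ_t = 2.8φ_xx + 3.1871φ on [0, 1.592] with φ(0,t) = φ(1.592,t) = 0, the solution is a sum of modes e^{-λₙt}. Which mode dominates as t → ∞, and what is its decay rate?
Eigenvalues: λₙ = 2.8n²π²/1.592² - 3.1871.
First three modes:
  n=1: λ₁ = 2.8π²/1.592² - 3.1871 ≈ 7.717
  n=2: λ₂ = 11.2π²/1.592² - 3.1871 ≈ 40.427
  n=3: λ₃ = 25.2π²/1.592² - 3.1871 ≈ 94.946
Since 2.8π²/1.592² ≈ 10.904 > 3.1871, all λₙ > 0.
The n=1 mode decays slowest → dominates as t → ∞.
Asymptotic: φ ~ c₁ sin(πx/1.592) e^{-λ₁t} with decay rate λ₁ ≈ 7.717.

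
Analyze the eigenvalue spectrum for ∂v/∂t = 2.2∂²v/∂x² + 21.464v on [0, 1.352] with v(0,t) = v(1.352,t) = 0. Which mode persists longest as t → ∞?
Eigenvalues: λₙ = 2.2n²π²/1.352² - 21.464.
First three modes:
  n=1: λ₁ = 2.2π²/1.352² - 21.464 ≈ -9.585
  n=2: λ₂ = 8.8π²/1.352² - 21.464 ≈ 26.051
  n=3: λ₃ = 19.8π²/1.352² - 21.464 ≈ 85.444
Since 2.2π²/1.352² ≈ 11.879 < 21.464, λ₁ < 0.
The n=1 mode grows fastest (−λₙ is largest for n=1) → dominates.
Asymptotic: v ~ c₁ sin(πx/1.352) e^{9.585t} (exponential growth at rate −λ₁ ≈ 9.585).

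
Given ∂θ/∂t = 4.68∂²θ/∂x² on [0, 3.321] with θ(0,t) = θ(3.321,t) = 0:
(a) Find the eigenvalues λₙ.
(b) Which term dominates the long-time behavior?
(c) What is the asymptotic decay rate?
Eigenvalues: λₙ = 4.68n²π²/3.321².
First three modes:
  n=1: λ₁ = 4.68π²/3.321² ≈ 4.188
  n=2: λ₂ = 18.72π²/3.321² ≈ 16.752 (4× faster decay)
  n=3: λ₃ = 42.12π²/3.321² ≈ 37.692 (9× faster decay)
As t → ∞, higher modes decay exponentially faster. The n=1 mode dominates: θ ~ c₁ sin(πx/3.321) e^{-λ₁t}.
Decay rate: λ₁ = 4.68π²/3.321² ≈ 4.188.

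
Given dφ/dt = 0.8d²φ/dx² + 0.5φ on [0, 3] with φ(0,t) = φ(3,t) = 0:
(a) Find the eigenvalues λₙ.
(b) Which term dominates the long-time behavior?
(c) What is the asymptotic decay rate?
Eigenvalues: λₙ = 0.8n²π²/3² - 0.5.
First three modes:
  n=1: λ₁ = 0.8π²/3² - 0.5 ≈ 0.377
  n=2: λ₂ = 3.2π²/3² - 0.5 ≈ 3.009
  n=3: λ₃ = 7.2π²/3² - 0.5 ≈ 7.396
Since 0.8π²/3² ≈ 0.877 > 0.5, all λₙ > 0.
The n=1 mode decays slowest → dominates as t → ∞.
Asymptotic: φ ~ c₁ sin(πx/3) e^{-λ₁t} with decay rate λ₁ ≈ 0.377.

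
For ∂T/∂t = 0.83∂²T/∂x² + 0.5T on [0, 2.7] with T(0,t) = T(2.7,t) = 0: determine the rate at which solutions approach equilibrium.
Eigenvalues: λₙ = 0.83n²π²/2.7² - 0.5.
First three modes:
  n=1: λ₁ = 0.83π²/2.7² - 0.5 ≈ 0.624
  n=2: λ₂ = 3.32π²/2.7² - 0.5 ≈ 3.995
  n=3: λ₃ = 7.47π²/2.7² - 0.5 ≈ 9.613
Since 0.83π²/2.7² ≈ 1.124 > 0.5, all λₙ > 0.
The n=1 mode decays slowest → dominates as t → ∞.
Asymptotic: T ~ c₁ sin(πx/2.7) e^{-λ₁t} with decay rate λ₁ ≈ 0.624.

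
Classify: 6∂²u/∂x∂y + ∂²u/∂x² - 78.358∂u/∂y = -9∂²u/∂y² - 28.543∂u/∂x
Rewriting in standard form: ∂²u/∂x² + 6∂²u/∂x∂y + 9∂²u/∂y² + 28.543∂u/∂x - 78.358∂u/∂y = 0. Parabolic (discriminant = 0).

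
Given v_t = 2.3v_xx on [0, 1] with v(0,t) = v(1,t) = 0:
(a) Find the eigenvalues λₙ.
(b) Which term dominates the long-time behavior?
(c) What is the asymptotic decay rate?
Eigenvalues: λₙ = 2.3n²π².
First three modes:
  n=1: λ₁ = 2.3π² ≈ 22.7
  n=2: λ₂ = 9.2π² ≈ 90.8 (4× faster decay)
  n=3: λ₃ = 20.7π² ≈ 204.301 (9× faster decay)
As t → ∞, higher modes decay exponentially faster. The n=1 mode dominates: v ~ c₁ sin(πx) e^{-λ₁t}.
Decay rate: λ₁ = 2.3π² ≈ 22.7.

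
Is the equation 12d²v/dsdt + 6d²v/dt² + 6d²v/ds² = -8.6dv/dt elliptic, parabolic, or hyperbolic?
Rewriting in standard form: 6d²v/ds² + 12d²v/dsdt + 6d²v/dt² + 8.6dv/dt = 0. Computing B² - 4AC with A = 6, B = 12, C = 6: discriminant = 0 (zero). Answer: parabolic.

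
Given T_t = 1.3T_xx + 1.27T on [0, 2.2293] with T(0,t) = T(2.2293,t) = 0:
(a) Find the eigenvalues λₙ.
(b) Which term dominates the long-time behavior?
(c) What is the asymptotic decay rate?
Eigenvalues: λₙ = 1.3n²π²/2.2293² - 1.27.
First three modes:
  n=1: λ₁ = 1.3π²/2.2293² - 1.27 ≈ 1.312
  n=2: λ₂ = 5.2π²/2.2293² - 1.27 ≈ 9.057
  n=3: λ₃ = 11.7π²/2.2293² - 1.27 ≈ 21.965
Since 1.3π²/2.2293² ≈ 2.582 > 1.27, all λₙ > 0.
The n=1 mode decays slowest → dominates as t → ∞.
Asymptotic: T ~ c₁ sin(πx/2.2293) e^{-λ₁t} with decay rate λ₁ ≈ 1.312.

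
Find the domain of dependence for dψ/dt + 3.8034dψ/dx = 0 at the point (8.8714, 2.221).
A single point: x = 0.4240486. The characteristic through (8.8714, 2.221) is x - 3.8034t = const, so x = 8.8714 - 3.8034·2.221 = 0.4240486.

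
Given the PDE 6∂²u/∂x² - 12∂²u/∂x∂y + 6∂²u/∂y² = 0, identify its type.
The second-order coefficients are A = 6, B = -12, C = 6. Since B² - 4AC = 0 = 0, this is a parabolic PDE.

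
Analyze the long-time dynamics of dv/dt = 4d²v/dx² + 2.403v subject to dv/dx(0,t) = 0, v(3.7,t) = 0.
Long-time behavior: v grows unboundedly. Reaction dominates diffusion (r=2.403 > κπ²/(4L²)≈0.72); solution grows exponentially.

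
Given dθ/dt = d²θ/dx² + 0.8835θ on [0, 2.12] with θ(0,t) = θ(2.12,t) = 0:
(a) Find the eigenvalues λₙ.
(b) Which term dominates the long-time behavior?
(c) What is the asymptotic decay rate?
Eigenvalues: λₙ = n²π²/2.12² - 0.8835.
First three modes:
  n=1: λ₁ = π²/2.12² - 0.8835 ≈ 1.312
  n=2: λ₂ = 4π²/2.12² - 0.8835 ≈ 7.9
  n=3: λ₃ = 9π²/2.12² - 0.8835 ≈ 18.88
Since π²/2.12² ≈ 2.196 > 0.8835, all λₙ > 0.
The n=1 mode decays slowest → dominates as t → ∞.
Asymptotic: θ ~ c₁ sin(πx/2.12) e^{-λ₁t} with decay rate λ₁ ≈ 1.312.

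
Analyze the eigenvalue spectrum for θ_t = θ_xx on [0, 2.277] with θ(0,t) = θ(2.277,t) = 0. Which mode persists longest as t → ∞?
Eigenvalues: λₙ = n²π²/2.277².
First three modes:
  n=1: λ₁ = π²/2.277² ≈ 1.904
  n=2: λ₂ = 4π²/2.277² ≈ 7.614 (4× faster decay)
  n=3: λ₃ = 9π²/2.277² ≈ 17.132 (9× faster decay)
As t → ∞, higher modes decay exponentially faster. The n=1 mode dominates: θ ~ c₁ sin(πx/2.277) e^{-λ₁t}.
Decay rate: λ₁ = π²/2.277² ≈ 1.904.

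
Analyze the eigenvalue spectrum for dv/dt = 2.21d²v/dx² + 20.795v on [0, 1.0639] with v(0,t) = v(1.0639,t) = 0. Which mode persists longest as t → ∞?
Eigenvalues: λₙ = 2.21n²π²/1.0639² - 20.795.
First three modes:
  n=1: λ₁ = 2.21π²/1.0639² - 20.795 ≈ -1.525
  n=2: λ₂ = 8.84π²/1.0639² - 20.795 ≈ 56.287
  n=3: λ₃ = 19.89π²/1.0639² - 20.795 ≈ 152.638
Since 2.21π²/1.0639² ≈ 19.27 < 20.795, λ₁ < 0.
The n=1 mode grows fastest (−λₙ is largest for n=1) → dominates.
Asymptotic: v ~ c₁ sin(πx/1.0639) e^{1.525t} (exponential growth at rate −λ₁ ≈ 1.525).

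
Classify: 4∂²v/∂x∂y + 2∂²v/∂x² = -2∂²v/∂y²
Rewriting in standard form: 2∂²v/∂x² + 4∂²v/∂x∂y + 2∂²v/∂y² = 0. Parabolic (discriminant = 0).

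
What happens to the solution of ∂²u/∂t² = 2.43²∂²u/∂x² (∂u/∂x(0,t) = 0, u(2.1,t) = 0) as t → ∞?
u oscillates (no decay). Energy is conserved; the solution oscillates indefinitely as standing waves.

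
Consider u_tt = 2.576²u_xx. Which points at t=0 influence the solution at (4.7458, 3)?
Domain of dependence: [-2.9822, 12.4738]. Signals travel at speed 2.576, so data within |x - 4.7458| ≤ 2.576·3 = 7.728 can reach the point.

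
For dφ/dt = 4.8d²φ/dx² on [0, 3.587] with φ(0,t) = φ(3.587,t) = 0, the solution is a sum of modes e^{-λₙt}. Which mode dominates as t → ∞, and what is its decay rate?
Eigenvalues: λₙ = 4.8n²π²/3.587².
First three modes:
  n=1: λ₁ = 4.8π²/3.587² ≈ 3.682
  n=2: λ₂ = 19.2π²/3.587² ≈ 14.728 (4× faster decay)
  n=3: λ₃ = 43.2π²/3.587² ≈ 33.138 (9× faster decay)
As t → ∞, higher modes decay exponentially faster. The n=1 mode dominates: φ ~ c₁ sin(πx/3.587) e^{-λ₁t}.
Decay rate: λ₁ = 4.8π²/3.587² ≈ 3.682.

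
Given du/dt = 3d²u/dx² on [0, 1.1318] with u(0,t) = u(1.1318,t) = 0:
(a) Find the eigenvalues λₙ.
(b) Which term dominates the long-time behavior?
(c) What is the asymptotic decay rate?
Eigenvalues: λₙ = 3n²π²/1.1318².
First three modes:
  n=1: λ₁ = 3π²/1.1318² ≈ 23.114
  n=2: λ₂ = 12π²/1.1318² ≈ 92.457 (4× faster decay)
  n=3: λ₃ = 27π²/1.1318² ≈ 208.029 (9× faster decay)
As t → ∞, higher modes decay exponentially faster. The n=1 mode dominates: u ~ c₁ sin(πx/1.1318) e^{-λ₁t}.
Decay rate: λ₁ = 3π²/1.1318² ≈ 23.114.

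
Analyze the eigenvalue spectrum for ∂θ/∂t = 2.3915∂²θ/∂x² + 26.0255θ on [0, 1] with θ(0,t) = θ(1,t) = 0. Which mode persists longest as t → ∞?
Eigenvalues: λₙ = 2.3915n²π²/1² - 26.0255.
First three modes:
  n=1: λ₁ = 2.3915π² - 26.0255 ≈ -2.422
  n=2: λ₂ = 9.566π² - 26.0255 ≈ 68.387
  n=3: λ₃ = 21.5235π² - 26.0255 ≈ 186.403
Since 2.3915π² ≈ 23.603 < 26.0255, λ₁ < 0.
The n=1 mode grows fastest (−λₙ is largest for n=1) → dominates.
Asymptotic: θ ~ c₁ sin(πx/1) e^{2.422t} (exponential growth at rate −λ₁ ≈ 2.422).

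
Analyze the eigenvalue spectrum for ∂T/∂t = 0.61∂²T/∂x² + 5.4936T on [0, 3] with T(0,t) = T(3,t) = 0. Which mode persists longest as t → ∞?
Eigenvalues: λₙ = 0.61n²π²/3² - 5.4936.
First three modes:
  n=1: λ₁ = 0.61π²/3² - 5.4936 ≈ -4.825
  n=2: λ₂ = 2.44π²/3² - 5.4936 ≈ -2.818
  n=3: λ₃ = 5.49π²/3² - 5.4936 ≈ 0.527
Since 0.61π²/3² ≈ 0.669 < 5.4936, λ₁ < 0.
The n=1 mode grows fastest (−λₙ is largest for n=1) → dominates.
Asymptotic: T ~ c₁ sin(πx/3) e^{4.825t} (exponential growth at rate −λ₁ ≈ 4.825).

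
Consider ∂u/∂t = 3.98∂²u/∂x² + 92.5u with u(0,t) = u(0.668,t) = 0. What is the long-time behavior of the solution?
As t → ∞, u grows unboundedly. Reaction dominates diffusion (r=92.5 > κπ²/L²≈88.03); solution grows exponentially.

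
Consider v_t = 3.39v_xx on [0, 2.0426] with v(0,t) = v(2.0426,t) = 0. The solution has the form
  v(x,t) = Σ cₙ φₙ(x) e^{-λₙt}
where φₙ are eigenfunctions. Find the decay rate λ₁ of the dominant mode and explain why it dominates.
Eigenvalues: λₙ = 3.39n²π²/2.0426².
First three modes:
  n=1: λ₁ = 3.39π²/2.0426² ≈ 8.019
  n=2: λ₂ = 13.56π²/2.0426² ≈ 32.077 (4× faster decay)
  n=3: λ₃ = 30.51π²/2.0426² ≈ 72.173 (9× faster decay)
As t → ∞, higher modes decay exponentially faster. The n=1 mode dominates: v ~ c₁ sin(πx/2.0426) e^{-λ₁t}.
Decay rate: λ₁ = 3.39π²/2.0426² ≈ 8.019.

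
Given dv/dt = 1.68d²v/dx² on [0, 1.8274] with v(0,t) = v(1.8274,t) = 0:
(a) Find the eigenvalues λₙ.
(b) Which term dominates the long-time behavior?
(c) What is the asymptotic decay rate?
Eigenvalues: λₙ = 1.68n²π²/1.8274².
First three modes:
  n=1: λ₁ = 1.68π²/1.8274² ≈ 4.965
  n=2: λ₂ = 6.72π²/1.8274² ≈ 19.861 (4× faster decay)
  n=3: λ₃ = 15.12π²/1.8274² ≈ 44.687 (9× faster decay)
As t → ∞, higher modes decay exponentially faster. The n=1 mode dominates: v ~ c₁ sin(πx/1.8274) e^{-λ₁t}.
Decay rate: λ₁ = 1.68π²/1.8274² ≈ 4.965.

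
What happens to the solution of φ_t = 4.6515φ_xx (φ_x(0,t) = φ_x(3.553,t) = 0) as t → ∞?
φ → constant (steady state). Heat is conserved (no flux at boundaries); solution approaches the spatial average.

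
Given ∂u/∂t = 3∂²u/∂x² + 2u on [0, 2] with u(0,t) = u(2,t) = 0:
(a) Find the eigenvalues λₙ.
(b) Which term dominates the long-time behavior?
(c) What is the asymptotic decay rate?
Eigenvalues: λₙ = 3n²π²/2² - 2.
First three modes:
  n=1: λ₁ = 3π²/2² - 2 ≈ 5.402
  n=2: λ₂ = 12π²/2² - 2 ≈ 27.609
  n=3: λ₃ = 27π²/2² - 2 ≈ 64.62
Since 3π²/2² ≈ 7.402 > 2, all λₙ > 0.
The n=1 mode decays slowest → dominates as t → ∞.
Asymptotic: u ~ c₁ sin(πx/2) e^{-λ₁t} with decay rate λ₁ ≈ 5.402.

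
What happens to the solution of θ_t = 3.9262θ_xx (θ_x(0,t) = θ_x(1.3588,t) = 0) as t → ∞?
θ → constant (steady state). Heat is conserved (no flux at boundaries); solution approaches the spatial average.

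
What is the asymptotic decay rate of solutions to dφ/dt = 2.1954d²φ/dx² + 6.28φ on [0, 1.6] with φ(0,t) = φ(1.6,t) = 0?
Eigenvalues: λₙ = 2.1954n²π²/1.6² - 6.28.
First three modes:
  n=1: λ₁ = 2.1954π²/1.6² - 6.28 ≈ 2.184
  n=2: λ₂ = 8.7816π²/1.6² - 6.28 ≈ 27.576
  n=3: λ₃ = 19.7586π²/1.6² - 6.28 ≈ 69.896
Since 2.1954π²/1.6² ≈ 8.464 > 6.28, all λₙ > 0.
The n=1 mode decays slowest → dominates as t → ∞.
Asymptotic: φ ~ c₁ sin(πx/1.6) e^{-λ₁t} with decay rate λ₁ ≈ 2.184.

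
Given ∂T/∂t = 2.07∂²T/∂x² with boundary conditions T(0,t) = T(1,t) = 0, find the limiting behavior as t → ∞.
T → 0. Heat diffuses out through both boundaries.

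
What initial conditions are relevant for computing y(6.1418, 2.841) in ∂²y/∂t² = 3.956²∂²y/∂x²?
Domain of dependence: [-5.097196, 17.380796]. Signals travel at speed 3.956, so data within |x - 6.1418| ≤ 3.956·2.841 = 11.238996 can reach the point.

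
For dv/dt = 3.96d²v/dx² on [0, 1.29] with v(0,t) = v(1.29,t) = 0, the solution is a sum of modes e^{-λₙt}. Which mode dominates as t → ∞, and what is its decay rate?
Eigenvalues: λₙ = 3.96n²π²/1.29².
First three modes:
  n=1: λ₁ = 3.96π²/1.29² ≈ 23.486
  n=2: λ₂ = 15.84π²/1.29² ≈ 93.945 (4× faster decay)
  n=3: λ₃ = 35.64π²/1.29² ≈ 211.377 (9× faster decay)
As t → ∞, higher modes decay exponentially faster. The n=1 mode dominates: v ~ c₁ sin(πx/1.29) e^{-λ₁t}.
Decay rate: λ₁ = 3.96π²/1.29² ≈ 23.486.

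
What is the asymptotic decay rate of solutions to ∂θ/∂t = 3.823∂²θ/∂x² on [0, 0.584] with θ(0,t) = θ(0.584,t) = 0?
Eigenvalues: λₙ = 3.823n²π²/0.584².
First three modes:
  n=1: λ₁ = 3.823π²/0.584² ≈ 110.631
  n=2: λ₂ = 15.292π²/0.584² ≈ 442.526 (4× faster decay)
  n=3: λ₃ = 34.407π²/0.584² ≈ 995.682 (9× faster decay)
As t → ∞, higher modes decay exponentially faster. The n=1 mode dominates: θ ~ c₁ sin(πx/0.584) e^{-λ₁t}.
Decay rate: λ₁ = 3.823π²/0.584² ≈ 110.631.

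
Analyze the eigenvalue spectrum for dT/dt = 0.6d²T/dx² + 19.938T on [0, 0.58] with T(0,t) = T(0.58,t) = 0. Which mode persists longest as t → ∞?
Eigenvalues: λₙ = 0.6n²π²/0.58² - 19.938.
First three modes:
  n=1: λ₁ = 0.6π²/0.58² - 19.938 ≈ -2.335
  n=2: λ₂ = 2.4π²/0.58² - 19.938 ≈ 50.475
  n=3: λ₃ = 5.4π²/0.58² - 19.938 ≈ 138.492
Since 0.6π²/0.58² ≈ 17.603 < 19.938, λ₁ < 0.
The n=1 mode grows fastest (−λₙ is largest for n=1) → dominates.
Asymptotic: T ~ c₁ sin(πx/0.58) e^{2.335t} (exponential growth at rate −λ₁ ≈ 2.335).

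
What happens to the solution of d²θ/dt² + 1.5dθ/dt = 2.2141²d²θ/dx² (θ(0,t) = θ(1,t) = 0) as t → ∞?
θ → 0. Damping (γ=1.5) dissipates energy; oscillations decay exponentially.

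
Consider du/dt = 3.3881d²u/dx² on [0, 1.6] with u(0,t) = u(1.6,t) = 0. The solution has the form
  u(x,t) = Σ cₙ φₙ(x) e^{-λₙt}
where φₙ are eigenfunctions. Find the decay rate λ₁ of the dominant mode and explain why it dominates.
Eigenvalues: λₙ = 3.3881n²π²/1.6².
First three modes:
  n=1: λ₁ = 3.3881π²/1.6² ≈ 13.062
  n=2: λ₂ = 13.5524π²/1.6² ≈ 52.249 (4× faster decay)
  n=3: λ₃ = 30.4929π²/1.6² ≈ 117.56 (9× faster decay)
As t → ∞, higher modes decay exponentially faster. The n=1 mode dominates: u ~ c₁ sin(πx/1.6) e^{-λ₁t}.
Decay rate: λ₁ = 3.3881π²/1.6² ≈ 13.062.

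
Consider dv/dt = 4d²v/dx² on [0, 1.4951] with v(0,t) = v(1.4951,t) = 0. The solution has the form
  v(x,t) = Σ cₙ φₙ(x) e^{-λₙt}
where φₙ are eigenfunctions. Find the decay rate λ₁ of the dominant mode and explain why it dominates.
Eigenvalues: λₙ = 4n²π²/1.4951².
First three modes:
  n=1: λ₁ = 4π²/1.4951² ≈ 17.661
  n=2: λ₂ = 16π²/1.4951² ≈ 70.645 (4× faster decay)
  n=3: λ₃ = 36π²/1.4951² ≈ 158.95 (9× faster decay)
As t → ∞, higher modes decay exponentially faster. The n=1 mode dominates: v ~ c₁ sin(πx/1.4951) e^{-λ₁t}.
Decay rate: λ₁ = 4π²/1.4951² ≈ 17.661.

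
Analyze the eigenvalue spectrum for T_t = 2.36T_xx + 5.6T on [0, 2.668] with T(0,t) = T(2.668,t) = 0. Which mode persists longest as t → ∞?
Eigenvalues: λₙ = 2.36n²π²/2.668² - 5.6.
First three modes:
  n=1: λ₁ = 2.36π²/2.668² - 5.6 ≈ -2.328
  n=2: λ₂ = 9.44π²/2.668² - 5.6 ≈ 7.489
  n=3: λ₃ = 21.24π²/2.668² - 5.6 ≈ 23.85
Since 2.36π²/2.668² ≈ 3.272 < 5.6, λ₁ < 0.
The n=1 mode grows fastest (−λₙ is largest for n=1) → dominates.
Asymptotic: T ~ c₁ sin(πx/2.668) e^{2.328t} (exponential growth at rate −λ₁ ≈ 2.328).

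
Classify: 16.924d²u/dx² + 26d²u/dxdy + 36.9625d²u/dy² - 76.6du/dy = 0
Elliptic (discriminant = -1826.2134).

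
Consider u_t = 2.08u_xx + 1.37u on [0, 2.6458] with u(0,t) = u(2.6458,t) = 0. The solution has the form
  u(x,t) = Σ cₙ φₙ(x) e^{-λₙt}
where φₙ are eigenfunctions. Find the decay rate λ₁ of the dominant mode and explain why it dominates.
Eigenvalues: λₙ = 2.08n²π²/2.6458² - 1.37.
First three modes:
  n=1: λ₁ = 2.08π²/2.6458² - 1.37 ≈ 1.563
  n=2: λ₂ = 8.32π²/2.6458² - 1.37 ≈ 10.36
  n=3: λ₃ = 18.72π²/2.6458² - 1.37 ≈ 25.023
Since 2.08π²/2.6458² ≈ 2.933 > 1.37, all λₙ > 0.
The n=1 mode decays slowest → dominates as t → ∞.
Asymptotic: u ~ c₁ sin(πx/2.6458) e^{-λ₁t} with decay rate λ₁ ≈ 1.563.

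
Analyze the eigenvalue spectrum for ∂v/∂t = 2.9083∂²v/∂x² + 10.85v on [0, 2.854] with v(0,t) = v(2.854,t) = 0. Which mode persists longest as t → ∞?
Eigenvalues: λₙ = 2.9083n²π²/2.854² - 10.85.
First three modes:
  n=1: λ₁ = 2.9083π²/2.854² - 10.85 ≈ -7.326
  n=2: λ₂ = 11.6332π²/2.854² - 10.85 ≈ 3.246
  n=3: λ₃ = 26.1747π²/2.854² - 10.85 ≈ 20.866
Since 2.9083π²/2.854² ≈ 3.524 < 10.85, λ₁ < 0.
The n=1 mode grows fastest (−λₙ is largest for n=1) → dominates.
Asymptotic: v ~ c₁ sin(πx/2.854) e^{7.326t} (exponential growth at rate −λ₁ ≈ 7.326).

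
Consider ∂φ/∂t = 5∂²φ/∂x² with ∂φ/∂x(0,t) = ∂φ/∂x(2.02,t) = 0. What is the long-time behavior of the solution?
As t → ∞, φ → constant (steady state). Heat is conserved (no flux at boundaries); solution approaches the spatial average.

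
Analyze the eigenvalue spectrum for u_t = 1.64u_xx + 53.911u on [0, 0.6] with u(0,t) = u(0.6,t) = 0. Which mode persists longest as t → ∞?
Eigenvalues: λₙ = 1.64n²π²/0.6² - 53.911.
First three modes:
  n=1: λ₁ = 1.64π²/0.6² - 53.911 ≈ -8.949
  n=2: λ₂ = 6.56π²/0.6² - 53.911 ≈ 125.935
  n=3: λ₃ = 14.76π²/0.6² - 53.911 ≈ 350.743
Since 1.64π²/0.6² ≈ 44.962 < 53.911, λ₁ < 0.
The n=1 mode grows fastest (−λₙ is largest for n=1) → dominates.
Asymptotic: u ~ c₁ sin(πx/0.6) e^{8.949t} (exponential growth at rate −λ₁ ≈ 8.949).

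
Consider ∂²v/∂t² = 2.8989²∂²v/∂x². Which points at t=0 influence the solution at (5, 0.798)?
Domain of dependence: [2.6866778, 7.3133222]. Signals travel at speed 2.8989, so data within |x - 5| ≤ 2.8989·0.798 = 2.3133222 can reach the point.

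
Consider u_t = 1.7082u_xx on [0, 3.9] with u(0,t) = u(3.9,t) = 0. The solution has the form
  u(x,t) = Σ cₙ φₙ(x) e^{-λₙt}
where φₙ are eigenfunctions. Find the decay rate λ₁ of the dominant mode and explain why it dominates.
Eigenvalues: λₙ = 1.7082n²π²/3.9².
First three modes:
  n=1: λ₁ = 1.7082π²/3.9² ≈ 1.108
  n=2: λ₂ = 6.8328π²/3.9² ≈ 4.434 (4× faster decay)
  n=3: λ₃ = 15.3738π²/3.9² ≈ 9.976 (9× faster decay)
As t → ∞, higher modes decay exponentially faster. The n=1 mode dominates: u ~ c₁ sin(πx/3.9) e^{-λ₁t}.
Decay rate: λ₁ = 1.7082π²/3.9² ≈ 1.108.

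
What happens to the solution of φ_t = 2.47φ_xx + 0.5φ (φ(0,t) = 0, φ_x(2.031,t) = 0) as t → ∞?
φ → 0. Diffusion dominates reaction (r=0.5 < κπ²/(4L²)≈1.48); solution decays.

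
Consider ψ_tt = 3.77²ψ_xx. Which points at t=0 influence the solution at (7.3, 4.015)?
Domain of dependence: [-7.83655, 22.43655]. Signals travel at speed 3.77, so data within |x - 7.3| ≤ 3.77·4.015 = 15.13655 can reach the point.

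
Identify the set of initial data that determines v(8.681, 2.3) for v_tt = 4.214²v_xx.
Domain of dependence: [-1.0112, 18.3732]. Signals travel at speed 4.214, so data within |x - 8.681| ≤ 4.214·2.3 = 9.6922 can reach the point.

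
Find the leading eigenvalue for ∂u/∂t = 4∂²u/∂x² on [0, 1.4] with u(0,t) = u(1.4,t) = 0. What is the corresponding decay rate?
Eigenvalues: λₙ = 4n²π²/1.4².
First three modes:
  n=1: λ₁ = 4π²/1.4² ≈ 20.142
  n=2: λ₂ = 16π²/1.4² ≈ 80.568 (4× faster decay)
  n=3: λ₃ = 36π²/1.4² ≈ 181.278 (9× faster decay)
As t → ∞, higher modes decay exponentially faster. The n=1 mode dominates: u ~ c₁ sin(πx/1.4) e^{-λ₁t}.
Decay rate: λ₁ = 4π²/1.4² ≈ 20.142.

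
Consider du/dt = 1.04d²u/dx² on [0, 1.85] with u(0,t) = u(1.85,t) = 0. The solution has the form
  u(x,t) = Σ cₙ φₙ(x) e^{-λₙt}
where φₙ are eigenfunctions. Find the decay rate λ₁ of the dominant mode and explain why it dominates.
Eigenvalues: λₙ = 1.04n²π²/1.85².
First three modes:
  n=1: λ₁ = 1.04π²/1.85² ≈ 2.999
  n=2: λ₂ = 4.16π²/1.85² ≈ 11.996 (4× faster decay)
  n=3: λ₃ = 9.36π²/1.85² ≈ 26.992 (9× faster decay)
As t → ∞, higher modes decay exponentially faster. The n=1 mode dominates: u ~ c₁ sin(πx/1.85) e^{-λ₁t}.
Decay rate: λ₁ = 1.04π²/1.85² ≈ 2.999.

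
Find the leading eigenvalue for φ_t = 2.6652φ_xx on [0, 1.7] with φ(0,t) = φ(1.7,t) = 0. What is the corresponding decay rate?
Eigenvalues: λₙ = 2.6652n²π²/1.7².
First three modes:
  n=1: λ₁ = 2.6652π²/1.7² ≈ 9.102
  n=2: λ₂ = 10.6608π²/1.7² ≈ 36.408 (4× faster decay)
  n=3: λ₃ = 23.9868π²/1.7² ≈ 81.917 (9× faster decay)
As t → ∞, higher modes decay exponentially faster. The n=1 mode dominates: φ ~ c₁ sin(πx/1.7) e^{-λ₁t}.
Decay rate: λ₁ = 2.6652π²/1.7² ≈ 9.102.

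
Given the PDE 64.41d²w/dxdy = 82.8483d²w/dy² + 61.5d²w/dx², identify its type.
Rewriting in standard form: -61.5d²w/dx² + 64.41d²w/dxdy - 82.8483d²w/dy² = 0. The second-order coefficients are A = -61.5, B = 64.41, C = -82.8483. Since B² - 4AC = -16232.0337 < 0, this is an elliptic PDE.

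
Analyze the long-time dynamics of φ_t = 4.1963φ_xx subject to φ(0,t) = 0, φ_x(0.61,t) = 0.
Long-time behavior: φ → 0. Heat escapes through the Dirichlet boundary.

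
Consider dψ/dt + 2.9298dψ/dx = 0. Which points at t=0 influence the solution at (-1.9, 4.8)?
A single point: x = -15.96304. The characteristic through (-1.9, 4.8) is x - 2.9298t = const, so x = -1.9 - 2.9298·4.8 = -15.96304.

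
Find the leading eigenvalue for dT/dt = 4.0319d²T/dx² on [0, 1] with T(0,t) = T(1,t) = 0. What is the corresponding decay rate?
Eigenvalues: λₙ = 4.0319n²π².
First three modes:
  n=1: λ₁ = 4.0319π² ≈ 39.793
  n=2: λ₂ = 16.1276π² ≈ 159.173 (4× faster decay)
  n=3: λ₃ = 36.2871π² ≈ 358.139 (9× faster decay)
As t → ∞, higher modes decay exponentially faster. The n=1 mode dominates: T ~ c₁ sin(πx) e^{-λ₁t}.
Decay rate: λ₁ = 4.0319π² ≈ 39.793.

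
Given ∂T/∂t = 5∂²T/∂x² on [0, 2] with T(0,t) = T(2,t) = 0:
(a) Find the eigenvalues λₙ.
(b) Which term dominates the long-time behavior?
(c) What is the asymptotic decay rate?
Eigenvalues: λₙ = 5n²π²/2².
First three modes:
  n=1: λ₁ = 5π²/2² ≈ 12.337
  n=2: λ₂ = 20π²/2² ≈ 49.348 (4× faster decay)
  n=3: λ₃ = 45π²/2² ≈ 111.033 (9× faster decay)
As t → ∞, higher modes decay exponentially faster. The n=1 mode dominates: T ~ c₁ sin(πx/2) e^{-λ₁t}.
Decay rate: λ₁ = 5π²/2² ≈ 12.337.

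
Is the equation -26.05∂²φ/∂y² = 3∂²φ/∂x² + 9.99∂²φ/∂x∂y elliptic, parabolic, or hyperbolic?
Rewriting in standard form: -3∂²φ/∂x² - 9.99∂²φ/∂x∂y - 26.05∂²φ/∂y² = 0. Computing B² - 4AC with A = -3, B = -9.99, C = -26.05: discriminant = -212.7999 (negative). Answer: elliptic.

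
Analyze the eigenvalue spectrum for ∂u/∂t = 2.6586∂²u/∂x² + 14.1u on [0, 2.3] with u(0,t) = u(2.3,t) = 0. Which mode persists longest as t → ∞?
Eigenvalues: λₙ = 2.6586n²π²/2.3² - 14.1.
First three modes:
  n=1: λ₁ = 2.6586π²/2.3² - 14.1 ≈ -9.14
  n=2: λ₂ = 10.6344π²/2.3² - 14.1 ≈ 5.741
  n=3: λ₃ = 23.9274π²/2.3² - 14.1 ≈ 30.542
Since 2.6586π²/2.3² ≈ 4.96 < 14.1, λ₁ < 0.
The n=1 mode grows fastest (−λₙ is largest for n=1) → dominates.
Asymptotic: u ~ c₁ sin(πx/2.3) e^{9.14t} (exponential growth at rate −λ₁ ≈ 9.14).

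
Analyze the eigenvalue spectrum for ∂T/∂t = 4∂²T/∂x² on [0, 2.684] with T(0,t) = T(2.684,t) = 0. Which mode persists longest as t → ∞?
Eigenvalues: λₙ = 4n²π²/2.684².
First three modes:
  n=1: λ₁ = 4π²/2.684² ≈ 5.48
  n=2: λ₂ = 16π²/2.684² ≈ 21.921 (4× faster decay)
  n=3: λ₃ = 36π²/2.684² ≈ 49.322 (9× faster decay)
As t → ∞, higher modes decay exponentially faster. The n=1 mode dominates: T ~ c₁ sin(πx/2.684) e^{-λ₁t}.
Decay rate: λ₁ = 4π²/2.684² ≈ 5.48.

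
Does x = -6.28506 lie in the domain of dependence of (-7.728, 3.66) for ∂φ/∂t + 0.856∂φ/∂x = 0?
No. Only data at x = -10.86096 affects (-7.728, 3.66). Advection has one-way propagation along characteristics.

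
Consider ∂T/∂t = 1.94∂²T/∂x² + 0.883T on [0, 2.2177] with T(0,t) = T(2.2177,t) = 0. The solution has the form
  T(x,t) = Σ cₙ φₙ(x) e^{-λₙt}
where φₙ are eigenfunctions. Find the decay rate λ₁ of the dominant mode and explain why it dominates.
Eigenvalues: λₙ = 1.94n²π²/2.2177² - 0.883.
First three modes:
  n=1: λ₁ = 1.94π²/2.2177² - 0.883 ≈ 3.01
  n=2: λ₂ = 7.76π²/2.2177² - 0.883 ≈ 14.689
  n=3: λ₃ = 17.46π²/2.2177² - 0.883 ≈ 34.155
Since 1.94π²/2.2177² ≈ 3.893 > 0.883, all λₙ > 0.
The n=1 mode decays slowest → dominates as t → ∞.
Asymptotic: T ~ c₁ sin(πx/2.2177) e^{-λ₁t} with decay rate λ₁ ≈ 3.01.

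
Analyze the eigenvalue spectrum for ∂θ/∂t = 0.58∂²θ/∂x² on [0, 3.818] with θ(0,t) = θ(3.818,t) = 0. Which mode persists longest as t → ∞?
Eigenvalues: λₙ = 0.58n²π²/3.818².
First three modes:
  n=1: λ₁ = 0.58π²/3.818² ≈ 0.393
  n=2: λ₂ = 2.32π²/3.818² ≈ 1.571 (4× faster decay)
  n=3: λ₃ = 5.22π²/3.818² ≈ 3.534 (9× faster decay)
As t → ∞, higher modes decay exponentially faster. The n=1 mode dominates: θ ~ c₁ sin(πx/3.818) e^{-λ₁t}.
Decay rate: λ₁ = 0.58π²/3.818² ≈ 0.393.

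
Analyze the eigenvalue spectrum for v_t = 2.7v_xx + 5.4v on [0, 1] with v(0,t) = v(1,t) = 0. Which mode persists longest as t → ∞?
Eigenvalues: λₙ = 2.7n²π²/1² - 5.4.
First three modes:
  n=1: λ₁ = 2.7π² - 5.4 ≈ 21.248
  n=2: λ₂ = 10.8π² - 5.4 ≈ 101.192
  n=3: λ₃ = 24.3π² - 5.4 ≈ 234.431
Since 2.7π² ≈ 26.648 > 5.4, all λₙ > 0.
The n=1 mode decays slowest → dominates as t → ∞.
Asymptotic: v ~ c₁ sin(πx/1) e^{-λ₁t} with decay rate λ₁ ≈ 21.248.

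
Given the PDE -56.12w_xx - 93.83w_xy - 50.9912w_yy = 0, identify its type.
The second-order coefficients are A = -56.12, B = -93.83, C = -50.9912. Since B² - 4AC = -2642.435676 < 0, this is an elliptic PDE.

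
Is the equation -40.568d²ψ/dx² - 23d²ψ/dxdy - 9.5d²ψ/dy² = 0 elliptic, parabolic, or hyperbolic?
Computing B² - 4AC with A = -40.568, B = -23, C = -9.5: discriminant = -1012.584 (negative). Answer: elliptic.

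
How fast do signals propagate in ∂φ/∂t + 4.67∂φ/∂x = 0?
Speed = 4.67. Information travels along x - 4.67t = const (rightward).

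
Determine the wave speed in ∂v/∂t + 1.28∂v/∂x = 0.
Speed = 1.28. Information travels along x - 1.28t = const (rightward).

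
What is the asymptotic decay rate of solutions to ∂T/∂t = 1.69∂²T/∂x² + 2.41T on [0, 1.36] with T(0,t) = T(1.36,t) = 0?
Eigenvalues: λₙ = 1.69n²π²/1.36² - 2.41.
First three modes:
  n=1: λ₁ = 1.69π²/1.36² - 2.41 ≈ 6.608
  n=2: λ₂ = 6.76π²/1.36² - 2.41 ≈ 33.662
  n=3: λ₃ = 15.21π²/1.36² - 2.41 ≈ 78.752
Since 1.69π²/1.36² ≈ 9.018 > 2.41, all λₙ > 0.
The n=1 mode decays slowest → dominates as t → ∞.
Asymptotic: T ~ c₁ sin(πx/1.36) e^{-λ₁t} with decay rate λ₁ ≈ 6.608.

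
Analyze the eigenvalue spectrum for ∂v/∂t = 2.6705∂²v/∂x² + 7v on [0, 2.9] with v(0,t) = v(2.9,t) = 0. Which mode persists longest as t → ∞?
Eigenvalues: λₙ = 2.6705n²π²/2.9² - 7.
First three modes:
  n=1: λ₁ = 2.6705π²/2.9² - 7 ≈ -3.866
  n=2: λ₂ = 10.682π²/2.9² - 7 ≈ 5.536
  n=3: λ₃ = 24.0345π²/2.9² - 7 ≈ 21.206
Since 2.6705π²/2.9² ≈ 3.134 < 7, λ₁ < 0.
The n=1 mode grows fastest (−λₙ is largest for n=1) → dominates.
Asymptotic: v ~ c₁ sin(πx/2.9) e^{3.866t} (exponential growth at rate −λ₁ ≈ 3.866).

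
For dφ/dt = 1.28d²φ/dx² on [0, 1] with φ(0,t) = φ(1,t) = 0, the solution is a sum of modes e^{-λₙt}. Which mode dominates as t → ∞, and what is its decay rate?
Eigenvalues: λₙ = 1.28n²π².
First three modes:
  n=1: λ₁ = 1.28π² ≈ 12.633
  n=2: λ₂ = 5.12π² ≈ 50.532 (4× faster decay)
  n=3: λ₃ = 11.52π² ≈ 113.698 (9× faster decay)
As t → ∞, higher modes decay exponentially faster. The n=1 mode dominates: φ ~ c₁ sin(πx) e^{-λ₁t}.
Decay rate: λ₁ = 1.28π² ≈ 12.633.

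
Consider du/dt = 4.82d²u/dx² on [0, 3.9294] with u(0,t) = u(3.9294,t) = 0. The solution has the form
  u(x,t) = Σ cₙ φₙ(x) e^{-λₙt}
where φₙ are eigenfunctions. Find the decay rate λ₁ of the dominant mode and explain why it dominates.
Eigenvalues: λₙ = 4.82n²π²/3.9294².
First three modes:
  n=1: λ₁ = 4.82π²/3.9294² ≈ 3.081
  n=2: λ₂ = 19.28π²/3.9294² ≈ 12.324 (4× faster decay)
  n=3: λ₃ = 43.38π²/3.9294² ≈ 27.729 (9× faster decay)
As t → ∞, higher modes decay exponentially faster. The n=1 mode dominates: u ~ c₁ sin(πx/3.9294) e^{-λ₁t}.
Decay rate: λ₁ = 4.82π²/3.9294² ≈ 3.081.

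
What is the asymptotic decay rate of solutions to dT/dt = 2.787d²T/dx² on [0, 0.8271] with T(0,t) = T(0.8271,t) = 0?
Eigenvalues: λₙ = 2.787n²π²/0.8271².
First three modes:
  n=1: λ₁ = 2.787π²/0.8271² ≈ 40.209
  n=2: λ₂ = 11.148π²/0.8271² ≈ 160.835 (4× faster decay)
  n=3: λ₃ = 25.083π²/0.8271² ≈ 361.879 (9× faster decay)
As t → ∞, higher modes decay exponentially faster. The n=1 mode dominates: T ~ c₁ sin(πx/0.8271) e^{-λ₁t}.
Decay rate: λ₁ = 2.787π²/0.8271² ≈ 40.209.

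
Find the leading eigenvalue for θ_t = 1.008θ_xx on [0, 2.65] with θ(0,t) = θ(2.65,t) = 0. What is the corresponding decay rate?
Eigenvalues: λₙ = 1.008n²π²/2.65².
First three modes:
  n=1: λ₁ = 1.008π²/2.65² ≈ 1.417
  n=2: λ₂ = 4.032π²/2.65² ≈ 5.667 (4× faster decay)
  n=3: λ₃ = 9.072π²/2.65² ≈ 12.75 (9× faster decay)
As t → ∞, higher modes decay exponentially faster. The n=1 mode dominates: θ ~ c₁ sin(πx/2.65) e^{-λ₁t}.
Decay rate: λ₁ = 1.008π²/2.65² ≈ 1.417.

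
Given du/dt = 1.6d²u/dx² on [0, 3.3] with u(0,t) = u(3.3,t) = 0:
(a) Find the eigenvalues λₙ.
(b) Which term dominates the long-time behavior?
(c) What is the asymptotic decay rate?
Eigenvalues: λₙ = 1.6n²π²/3.3².
First three modes:
  n=1: λ₁ = 1.6π²/3.3² ≈ 1.45
  n=2: λ₂ = 6.4π²/3.3² ≈ 5.8 (4× faster decay)
  n=3: λ₃ = 14.4π²/3.3² ≈ 13.051 (9× faster decay)
As t → ∞, higher modes decay exponentially faster. The n=1 mode dominates: u ~ c₁ sin(πx/3.3) e^{-λ₁t}.
Decay rate: λ₁ = 1.6π²/3.3² ≈ 1.45.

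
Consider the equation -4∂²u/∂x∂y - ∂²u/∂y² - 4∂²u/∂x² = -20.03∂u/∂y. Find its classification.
Rewriting in standard form: -4∂²u/∂x² - 4∂²u/∂x∂y - ∂²u/∂y² + 20.03∂u/∂y = 0. Parabolic. (A = -4, B = -4, C = -1 gives B² - 4AC = 0.)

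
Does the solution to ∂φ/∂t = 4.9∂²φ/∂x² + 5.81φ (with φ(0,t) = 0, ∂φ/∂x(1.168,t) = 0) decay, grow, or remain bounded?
φ → 0. Diffusion dominates reaction (r=5.81 < κπ²/(4L²)≈8.86); solution decays.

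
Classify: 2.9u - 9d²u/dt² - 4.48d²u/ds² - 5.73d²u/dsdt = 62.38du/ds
Rewriting in standard form: -4.48d²u/ds² - 5.73d²u/dsdt - 9d²u/dt² - 62.38du/ds + 2.9u = 0. Elliptic (discriminant = -128.4471).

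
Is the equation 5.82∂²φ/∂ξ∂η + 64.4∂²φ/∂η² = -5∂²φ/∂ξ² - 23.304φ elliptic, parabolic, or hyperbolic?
Rewriting in standard form: 5∂²φ/∂ξ² + 5.82∂²φ/∂ξ∂η + 64.4∂²φ/∂η² + 23.304φ = 0. Computing B² - 4AC with A = 5, B = 5.82, C = 64.4: discriminant = -1254.1276 (negative). Answer: elliptic.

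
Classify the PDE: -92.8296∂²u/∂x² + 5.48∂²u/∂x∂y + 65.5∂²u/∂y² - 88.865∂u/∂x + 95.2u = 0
A = -92.8296, B = 5.48, C = 65.5. Discriminant B² - 4AC = 24351.3856. Since 24351.3856 > 0, hyperbolic.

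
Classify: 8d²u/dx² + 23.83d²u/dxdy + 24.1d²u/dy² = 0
Elliptic (discriminant = -203.3311).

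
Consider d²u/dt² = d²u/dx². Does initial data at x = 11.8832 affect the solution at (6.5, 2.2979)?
No. The domain of dependence is [4.2021, 8.7979], and 11.8832 is outside this interval.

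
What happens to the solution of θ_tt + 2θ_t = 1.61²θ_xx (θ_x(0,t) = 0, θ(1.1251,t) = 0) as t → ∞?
θ → 0. Damping (γ=2) dissipates energy; oscillations decay exponentially.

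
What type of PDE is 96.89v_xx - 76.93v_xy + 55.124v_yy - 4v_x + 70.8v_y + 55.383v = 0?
With A = 96.89, B = -76.93, C = 55.124, the discriminant is -15445.63254. This is an elliptic PDE.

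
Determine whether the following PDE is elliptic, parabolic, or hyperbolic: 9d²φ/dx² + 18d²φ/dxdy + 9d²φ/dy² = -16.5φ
Rewriting in standard form: 9d²φ/dx² + 18d²φ/dxdy + 9d²φ/dy² + 16.5φ = 0. Coefficients: A = 9, B = 18, C = 9. B² - 4AC = 0, which is zero, so the equation is parabolic.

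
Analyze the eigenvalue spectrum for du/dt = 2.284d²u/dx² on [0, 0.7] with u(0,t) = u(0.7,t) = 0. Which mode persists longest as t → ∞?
Eigenvalues: λₙ = 2.284n²π²/0.7².
First three modes:
  n=1: λ₁ = 2.284π²/0.7² ≈ 46.004
  n=2: λ₂ = 9.136π²/0.7² ≈ 184.018 (4× faster decay)
  n=3: λ₃ = 20.556π²/0.7² ≈ 414.04 (9× faster decay)
As t → ∞, higher modes decay exponentially faster. The n=1 mode dominates: u ~ c₁ sin(πx/0.7) e^{-λ₁t}.
Decay rate: λ₁ = 2.284π²/0.7² ≈ 46.004.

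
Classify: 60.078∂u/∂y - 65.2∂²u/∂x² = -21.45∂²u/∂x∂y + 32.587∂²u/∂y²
Rewriting in standard form: -65.2∂²u/∂x² + 21.45∂²u/∂x∂y - 32.587∂²u/∂y² + 60.078∂u/∂y = 0. Elliptic (discriminant = -8038.5871).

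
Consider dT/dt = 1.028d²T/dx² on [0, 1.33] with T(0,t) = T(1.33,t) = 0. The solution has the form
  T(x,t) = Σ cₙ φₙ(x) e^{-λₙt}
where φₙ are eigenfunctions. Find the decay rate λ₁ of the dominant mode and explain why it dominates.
Eigenvalues: λₙ = 1.028n²π²/1.33².
First three modes:
  n=1: λ₁ = 1.028π²/1.33² ≈ 5.736
  n=2: λ₂ = 4.112π²/1.33² ≈ 22.943 (4× faster decay)
  n=3: λ₃ = 9.252π²/1.33² ≈ 51.622 (9× faster decay)
As t → ∞, higher modes decay exponentially faster. The n=1 mode dominates: T ~ c₁ sin(πx/1.33) e^{-λ₁t}.
Decay rate: λ₁ = 1.028π²/1.33² ≈ 5.736.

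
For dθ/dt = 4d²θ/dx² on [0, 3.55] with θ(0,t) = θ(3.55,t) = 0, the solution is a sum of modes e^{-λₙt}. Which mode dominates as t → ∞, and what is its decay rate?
Eigenvalues: λₙ = 4n²π²/3.55².
First three modes:
  n=1: λ₁ = 4π²/3.55² ≈ 3.133
  n=2: λ₂ = 16π²/3.55² ≈ 12.53 (4× faster decay)
  n=3: λ₃ = 36π²/3.55² ≈ 28.193 (9× faster decay)
As t → ∞, higher modes decay exponentially faster. The n=1 mode dominates: θ ~ c₁ sin(πx/3.55) e^{-λ₁t}.
Decay rate: λ₁ = 4π²/3.55² ≈ 3.133.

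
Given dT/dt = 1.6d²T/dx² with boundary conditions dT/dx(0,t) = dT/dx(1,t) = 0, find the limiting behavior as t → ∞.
T → constant (steady state). Heat is conserved (no flux at boundaries); solution approaches the spatial average.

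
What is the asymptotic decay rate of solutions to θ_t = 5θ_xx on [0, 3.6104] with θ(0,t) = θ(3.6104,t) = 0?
Eigenvalues: λₙ = 5n²π²/3.6104².
First three modes:
  n=1: λ₁ = 5π²/3.6104² ≈ 3.786
  n=2: λ₂ = 20π²/3.6104² ≈ 15.143 (4× faster decay)
  n=3: λ₃ = 45π²/3.6104² ≈ 34.072 (9× faster decay)
As t → ∞, higher modes decay exponentially faster. The n=1 mode dominates: θ ~ c₁ sin(πx/3.6104) e^{-λ₁t}.
Decay rate: λ₁ = 5π²/3.6104² ≈ 3.786.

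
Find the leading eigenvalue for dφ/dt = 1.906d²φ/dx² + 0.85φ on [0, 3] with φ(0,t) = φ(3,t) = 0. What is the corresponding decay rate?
Eigenvalues: λₙ = 1.906n²π²/3² - 0.85.
First three modes:
  n=1: λ₁ = 1.906π²/3² - 0.85 ≈ 1.24
  n=2: λ₂ = 7.624π²/3² - 0.85 ≈ 7.511
  n=3: λ₃ = 17.154π²/3² - 0.85 ≈ 17.961
Since 1.906π²/3² ≈ 2.09 > 0.85, all λₙ > 0.
The n=1 mode decays slowest → dominates as t → ∞.
Asymptotic: φ ~ c₁ sin(πx/3) e^{-λ₁t} with decay rate λ₁ ≈ 1.24.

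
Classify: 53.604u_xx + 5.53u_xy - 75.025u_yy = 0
Hyperbolic (discriminant = 16117.1413).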